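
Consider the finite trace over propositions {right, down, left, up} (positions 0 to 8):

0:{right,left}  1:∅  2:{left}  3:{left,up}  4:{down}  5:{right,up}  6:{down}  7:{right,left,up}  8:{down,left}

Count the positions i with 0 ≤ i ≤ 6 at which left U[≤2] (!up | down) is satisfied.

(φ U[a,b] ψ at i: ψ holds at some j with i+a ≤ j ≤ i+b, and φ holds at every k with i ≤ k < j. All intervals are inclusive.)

6

Evaluate at each i in [0,6]:
  i=0: ✓ (rhs at j=0)
  i=1: ✓ (rhs at j=1)
  i=2: ✓ (rhs at j=2)
  i=3: ✓ (rhs at j=4; lhs holds on [3,3])
  i=4: ✓ (rhs at j=4)
  i=5: ✗ (lhs fails at k=5 before rhs at j=6)
  i=6: ✓ (rhs at j=6)
Positions where it holds: {0, 1, 2, 3, 4, 6} → 6.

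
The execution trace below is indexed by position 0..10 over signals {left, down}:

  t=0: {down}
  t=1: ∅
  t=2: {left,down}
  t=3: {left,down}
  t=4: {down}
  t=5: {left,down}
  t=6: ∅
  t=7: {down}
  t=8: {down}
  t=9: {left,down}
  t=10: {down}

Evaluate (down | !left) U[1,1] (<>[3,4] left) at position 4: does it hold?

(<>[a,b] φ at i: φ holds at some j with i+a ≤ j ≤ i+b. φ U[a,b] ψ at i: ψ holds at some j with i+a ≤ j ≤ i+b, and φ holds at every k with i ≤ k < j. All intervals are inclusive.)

Holds

Need some j in [5,5] with <>[3,4] left, and (down | !left) at every k in [4,j-1].
  j=5: <>[3,4] left holds; (down | !left) holds at every k in [4,4] → satisfied.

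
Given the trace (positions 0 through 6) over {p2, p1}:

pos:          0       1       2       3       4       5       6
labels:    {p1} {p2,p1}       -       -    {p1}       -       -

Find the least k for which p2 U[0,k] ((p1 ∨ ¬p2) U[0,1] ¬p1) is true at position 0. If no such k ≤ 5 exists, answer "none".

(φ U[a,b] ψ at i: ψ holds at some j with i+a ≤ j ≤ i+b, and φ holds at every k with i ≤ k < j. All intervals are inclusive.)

Need earliest j ≥ 0 with ((p1 ∨ ¬p2) U[0,1] ¬p1), and p2 at every k in [0,j-1].
  j=0: rhs fails.
  j=1: rhs holds but lhs fails at k=0.
  j=2: rhs holds but lhs fails at k=0.
  j=3: rhs holds but lhs fails at k=0.
  j=4: rhs holds but lhs fails at k=0.
  j=5: rhs holds but lhs fails at k=0.
No witness within the range → none.

none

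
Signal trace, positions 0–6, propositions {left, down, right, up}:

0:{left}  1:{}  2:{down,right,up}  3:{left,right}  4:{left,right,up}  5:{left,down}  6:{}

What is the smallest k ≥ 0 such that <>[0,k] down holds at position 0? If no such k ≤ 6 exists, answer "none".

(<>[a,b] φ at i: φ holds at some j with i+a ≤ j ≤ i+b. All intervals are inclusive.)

2

Scan j = 0,1,… for down:
  j=0: fails
  j=1: fails
  j=2: holds
First hit at j=2, so smallest k = 2-0 = 2.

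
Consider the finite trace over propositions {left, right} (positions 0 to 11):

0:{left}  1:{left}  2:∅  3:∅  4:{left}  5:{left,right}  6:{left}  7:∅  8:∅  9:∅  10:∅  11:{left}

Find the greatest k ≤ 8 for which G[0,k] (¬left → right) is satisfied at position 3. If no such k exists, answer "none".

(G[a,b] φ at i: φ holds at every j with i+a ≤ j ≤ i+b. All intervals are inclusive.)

none

(¬left → right) must hold from j=3 onward; find where it first fails.
  j=3: fails → no k works.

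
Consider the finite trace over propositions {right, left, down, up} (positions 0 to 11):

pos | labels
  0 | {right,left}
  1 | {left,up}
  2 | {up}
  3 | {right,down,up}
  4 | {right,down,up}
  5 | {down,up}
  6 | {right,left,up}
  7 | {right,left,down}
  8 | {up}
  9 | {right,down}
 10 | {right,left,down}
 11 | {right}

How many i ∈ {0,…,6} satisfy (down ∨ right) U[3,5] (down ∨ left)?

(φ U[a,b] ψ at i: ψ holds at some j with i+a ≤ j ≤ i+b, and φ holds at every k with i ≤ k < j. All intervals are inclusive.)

2

Evaluate at each i in [0,6]:
  i=0: ✗ (lhs fails at k=1 before rhs at j=3)
  i=1: ✗ (lhs fails at k=1 before rhs at j=4)
  i=2: ✗ (lhs fails at k=2 before rhs at j=5)
  i=3: ✓ (rhs at j=6; lhs holds on [3,5])
  i=4: ✓ (rhs at j=7; lhs holds on [4,6])
  i=5: ✗ (lhs fails at k=8 before rhs at j=9)
  i=6: ✗ (lhs fails at k=8 before rhs at j=9)
Positions where it holds: {3, 4} → 2.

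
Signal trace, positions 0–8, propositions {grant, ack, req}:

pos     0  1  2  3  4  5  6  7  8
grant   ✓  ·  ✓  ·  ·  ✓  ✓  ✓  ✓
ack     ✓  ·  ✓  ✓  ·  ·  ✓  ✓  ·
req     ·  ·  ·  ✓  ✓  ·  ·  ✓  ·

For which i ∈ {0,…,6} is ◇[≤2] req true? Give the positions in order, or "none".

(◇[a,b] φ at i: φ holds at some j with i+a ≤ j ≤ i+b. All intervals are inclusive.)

1, 2, 3, 4, 5, 6

Evaluate at each i in [0,6]:
  i=0: ✗ (none in [0,2])
  i=1: ✓ (witness j=3)
  i=2: ✓ (witness j=3)
  i=3: ✓ (witness j=3)
  i=4: ✓ (witness j=4)
  i=5: ✓ (witness j=7)
  i=6: ✓ (witness j=7)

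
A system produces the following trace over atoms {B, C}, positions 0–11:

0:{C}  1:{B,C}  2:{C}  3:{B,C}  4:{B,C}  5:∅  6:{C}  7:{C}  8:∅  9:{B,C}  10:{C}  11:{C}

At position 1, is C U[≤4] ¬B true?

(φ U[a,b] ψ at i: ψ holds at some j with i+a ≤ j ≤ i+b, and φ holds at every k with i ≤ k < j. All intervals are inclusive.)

True

Need some j in [1,5] with ¬B, and C at every k in [1,j-1].
  j=1: ¬B false.
  j=2: ¬B holds; C holds at every k in [1,1] → satisfied.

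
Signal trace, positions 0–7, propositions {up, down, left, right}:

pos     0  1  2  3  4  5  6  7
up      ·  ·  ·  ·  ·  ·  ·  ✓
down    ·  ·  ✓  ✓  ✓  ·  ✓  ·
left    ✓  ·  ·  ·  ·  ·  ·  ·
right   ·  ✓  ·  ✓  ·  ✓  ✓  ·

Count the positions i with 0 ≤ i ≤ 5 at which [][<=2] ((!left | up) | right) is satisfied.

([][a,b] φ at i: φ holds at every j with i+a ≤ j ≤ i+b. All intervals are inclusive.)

5

Evaluate at each i in [0,5]:
  i=0: ✗ (fails at j=0)
  i=1: ✓ (all of [1,3])
  i=2: ✓ (all of [2,4])
  i=3: ✓ (all of [3,5])
  i=4: ✓ (all of [4,6])
  i=5: ✓ (all of [5,7])
Positions where it holds: {1, 2, 3, 4, 5} → 5.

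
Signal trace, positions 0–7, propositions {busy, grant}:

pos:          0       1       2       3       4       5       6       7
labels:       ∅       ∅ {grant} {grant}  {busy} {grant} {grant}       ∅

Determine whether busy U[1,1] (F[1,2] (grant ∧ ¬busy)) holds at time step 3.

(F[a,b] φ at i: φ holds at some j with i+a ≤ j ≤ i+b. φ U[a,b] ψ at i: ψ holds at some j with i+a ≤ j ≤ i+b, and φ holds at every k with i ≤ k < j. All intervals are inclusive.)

False

Need some j in [4,4] with F[1,2] (grant ∧ ¬busy), and busy at every k in [3,j-1].
  j=4: F[1,2] (grant ∧ ¬busy) holds, but busy fails at k=3 → not this j.
No j in the window works → until fails.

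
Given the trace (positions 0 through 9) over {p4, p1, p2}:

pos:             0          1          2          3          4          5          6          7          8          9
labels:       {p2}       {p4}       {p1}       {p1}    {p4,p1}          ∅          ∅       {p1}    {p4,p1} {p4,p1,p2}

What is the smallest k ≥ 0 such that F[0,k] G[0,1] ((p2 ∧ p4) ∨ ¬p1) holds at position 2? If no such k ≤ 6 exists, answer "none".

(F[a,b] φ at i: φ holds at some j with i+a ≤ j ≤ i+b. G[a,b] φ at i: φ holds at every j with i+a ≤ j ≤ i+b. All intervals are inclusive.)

3

Scan j = 2,3,… for G[0,1] ((p2 ∧ p4) ∨ ¬p1):
  j=2: fails
  j=3: fails
  j=4: fails
  j=5: holds
First hit at j=5, so smallest k = 5-2 = 3.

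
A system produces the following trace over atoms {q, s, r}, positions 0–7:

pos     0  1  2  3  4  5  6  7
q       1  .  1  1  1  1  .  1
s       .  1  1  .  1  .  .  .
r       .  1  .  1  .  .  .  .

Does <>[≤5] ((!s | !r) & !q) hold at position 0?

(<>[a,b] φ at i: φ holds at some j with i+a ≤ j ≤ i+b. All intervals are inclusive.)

No

Check ((!s | !r) & !q) at each j in [0,5]:
  j=0: false
  j=1: false
  j=2: false
  j=3: false
  j=4: false
  j=5: false
No position in the window satisfies it → formula fails.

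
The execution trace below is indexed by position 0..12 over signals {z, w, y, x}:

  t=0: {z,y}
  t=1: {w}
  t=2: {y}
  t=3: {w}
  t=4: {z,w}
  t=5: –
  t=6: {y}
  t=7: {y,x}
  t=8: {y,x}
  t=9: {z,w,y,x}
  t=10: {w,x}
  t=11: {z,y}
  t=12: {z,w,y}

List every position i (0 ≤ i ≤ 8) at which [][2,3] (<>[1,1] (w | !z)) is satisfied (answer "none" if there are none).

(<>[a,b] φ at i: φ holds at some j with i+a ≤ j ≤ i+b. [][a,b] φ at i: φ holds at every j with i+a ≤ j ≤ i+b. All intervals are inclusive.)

Evaluate at each i in [0,8]:
  i=0: ✓ (all of [2,3])
  i=1: ✓ (all of [3,4])
  i=2: ✓ (all of [4,5])
  i=3: ✓ (all of [5,6])
  i=4: ✓ (all of [6,7])
  i=5: ✓ (all of [7,8])
  i=6: ✓ (all of [8,9])
  i=7: ✗ (fails at j=10)
  i=8: ✗ (fails at j=10)

0, 1, 2, 3, 4, 5, 6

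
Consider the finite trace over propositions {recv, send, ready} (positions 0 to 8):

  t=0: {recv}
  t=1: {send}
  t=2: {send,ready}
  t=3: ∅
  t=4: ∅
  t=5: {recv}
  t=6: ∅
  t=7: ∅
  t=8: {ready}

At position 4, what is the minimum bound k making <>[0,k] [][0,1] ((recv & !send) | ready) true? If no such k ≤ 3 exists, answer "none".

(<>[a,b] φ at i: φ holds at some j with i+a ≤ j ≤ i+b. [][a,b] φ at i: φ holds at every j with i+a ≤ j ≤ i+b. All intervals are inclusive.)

Scan j = 4,5,… for [][0,1] ((recv & !send) | ready):
  j=4: fails
  j=5: fails
  j=6: fails
  j=7: fails
No j in [4,7] satisfies it → none.

none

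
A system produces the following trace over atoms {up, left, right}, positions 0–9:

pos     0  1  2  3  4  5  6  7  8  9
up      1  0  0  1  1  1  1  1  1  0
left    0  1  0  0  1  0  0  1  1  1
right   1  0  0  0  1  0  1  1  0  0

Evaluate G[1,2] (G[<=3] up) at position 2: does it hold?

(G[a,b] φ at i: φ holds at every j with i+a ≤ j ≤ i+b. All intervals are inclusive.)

True

Check G[<=3] up at every j in [3,4]:
  j=3: holds on [3,6]
  j=4: holds on [4,7]
All positions satisfy it → formula holds.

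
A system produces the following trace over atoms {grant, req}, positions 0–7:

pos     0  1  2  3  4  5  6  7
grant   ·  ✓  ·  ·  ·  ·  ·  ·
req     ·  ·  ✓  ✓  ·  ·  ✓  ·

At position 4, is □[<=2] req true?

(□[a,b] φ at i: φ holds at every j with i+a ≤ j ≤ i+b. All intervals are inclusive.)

Does not hold

Check req at every j in [4,6]:
  j=4: false
  j=5: false
  j=6: true
Fails at j=4 → formula fails.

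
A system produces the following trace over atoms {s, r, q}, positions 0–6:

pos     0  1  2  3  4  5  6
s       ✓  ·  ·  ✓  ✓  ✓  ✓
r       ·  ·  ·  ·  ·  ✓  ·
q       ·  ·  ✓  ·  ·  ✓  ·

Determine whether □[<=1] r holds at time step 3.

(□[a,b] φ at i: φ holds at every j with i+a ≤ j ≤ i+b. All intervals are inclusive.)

False

Check r at every j in [3,4]:
  j=3: false
  j=4: false
Fails at j=3 → formula fails.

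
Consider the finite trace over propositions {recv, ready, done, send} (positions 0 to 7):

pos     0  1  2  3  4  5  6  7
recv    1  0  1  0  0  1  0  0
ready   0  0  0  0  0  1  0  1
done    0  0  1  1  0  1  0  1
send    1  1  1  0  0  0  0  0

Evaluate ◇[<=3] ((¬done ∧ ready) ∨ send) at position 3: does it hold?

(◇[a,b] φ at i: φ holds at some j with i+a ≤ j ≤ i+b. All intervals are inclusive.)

Does not hold

Check ((¬done ∧ ready) ∨ send) at each j in [3,6]:
  j=3: false
  j=4: false
  j=5: false
  j=6: false
No position in the window satisfies it → formula fails.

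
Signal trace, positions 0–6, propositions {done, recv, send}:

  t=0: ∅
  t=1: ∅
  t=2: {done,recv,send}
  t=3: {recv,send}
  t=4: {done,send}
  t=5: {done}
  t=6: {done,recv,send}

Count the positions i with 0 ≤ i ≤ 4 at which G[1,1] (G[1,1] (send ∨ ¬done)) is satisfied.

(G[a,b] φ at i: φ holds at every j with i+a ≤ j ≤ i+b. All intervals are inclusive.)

Evaluate at each i in [0,4]:
  i=0: ✓ (all of [1,1])
  i=1: ✓ (all of [2,2])
  i=2: ✓ (all of [3,3])
  i=3: ✗ (fails at j=4)
  i=4: ✓ (all of [5,5])
Positions where it holds: {0, 1, 2, 4} → 4.

4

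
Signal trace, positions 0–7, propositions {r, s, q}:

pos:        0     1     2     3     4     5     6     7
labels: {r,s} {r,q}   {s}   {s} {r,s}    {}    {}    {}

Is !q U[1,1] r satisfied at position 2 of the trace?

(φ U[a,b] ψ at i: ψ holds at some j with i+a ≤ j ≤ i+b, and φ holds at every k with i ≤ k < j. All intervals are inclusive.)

Need some j in [3,3] with r, and !q at every k in [2,j-1].
  j=3: r false.
No j in the window works → until fails.

Does not hold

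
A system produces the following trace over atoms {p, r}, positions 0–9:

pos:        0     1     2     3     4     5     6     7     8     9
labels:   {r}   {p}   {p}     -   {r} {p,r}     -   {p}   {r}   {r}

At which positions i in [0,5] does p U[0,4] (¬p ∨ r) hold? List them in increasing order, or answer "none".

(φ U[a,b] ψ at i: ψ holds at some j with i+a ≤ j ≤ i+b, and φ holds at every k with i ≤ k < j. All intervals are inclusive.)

Evaluate at each i in [0,5]:
  i=0: ✓ (rhs at j=0)
  i=1: ✓ (rhs at j=3; lhs holds on [1,2])
  i=2: ✓ (rhs at j=3; lhs holds on [2,2])
  i=3: ✓ (rhs at j=3)
  i=4: ✓ (rhs at j=4)
  i=5: ✓ (rhs at j=5)

0, 1, 2, 3, 4, 5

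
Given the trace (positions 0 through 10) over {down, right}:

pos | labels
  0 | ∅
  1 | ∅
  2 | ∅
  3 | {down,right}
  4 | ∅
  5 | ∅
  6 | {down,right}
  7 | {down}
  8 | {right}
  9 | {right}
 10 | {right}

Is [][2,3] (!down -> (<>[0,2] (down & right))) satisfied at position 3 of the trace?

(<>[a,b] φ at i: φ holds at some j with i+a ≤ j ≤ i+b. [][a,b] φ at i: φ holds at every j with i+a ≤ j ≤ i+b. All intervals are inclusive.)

Yes

Check (!down -> (<>[0,2] (down & right))) at every j in [5,6]:
  j=5: antecedent true; consequent holds (witness at 6) → ✓
  j=6: antecedent false → ✓
All positions satisfy it → formula holds.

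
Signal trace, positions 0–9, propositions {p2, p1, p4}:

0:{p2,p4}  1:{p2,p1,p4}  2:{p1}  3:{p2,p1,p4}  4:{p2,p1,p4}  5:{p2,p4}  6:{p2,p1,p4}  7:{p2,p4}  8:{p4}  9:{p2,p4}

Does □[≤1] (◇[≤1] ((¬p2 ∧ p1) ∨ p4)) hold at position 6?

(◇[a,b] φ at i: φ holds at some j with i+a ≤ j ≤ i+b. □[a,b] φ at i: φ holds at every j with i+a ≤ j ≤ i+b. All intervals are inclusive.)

Holds

Check ◇[≤1] ((¬p2 ∧ p1) ∨ p4) at every j in [6,7]:
  j=6: holds (witness at 6)
  j=7: holds (witness at 7)
All positions satisfy it → formula holds.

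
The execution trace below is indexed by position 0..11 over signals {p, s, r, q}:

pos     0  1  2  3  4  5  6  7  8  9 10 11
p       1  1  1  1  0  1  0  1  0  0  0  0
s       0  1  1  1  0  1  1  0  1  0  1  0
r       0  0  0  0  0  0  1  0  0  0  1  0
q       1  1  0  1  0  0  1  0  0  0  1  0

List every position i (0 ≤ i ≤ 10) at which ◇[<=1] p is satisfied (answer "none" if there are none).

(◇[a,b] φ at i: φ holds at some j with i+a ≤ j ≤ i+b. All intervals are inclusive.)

Evaluate at each i in [0,10]:
  i=0: ✓ (witness j=0)
  i=1: ✓ (witness j=1)
  i=2: ✓ (witness j=2)
  i=3: ✓ (witness j=3)
  i=4: ✓ (witness j=5)
  i=5: ✓ (witness j=5)
  i=6: ✓ (witness j=7)
  i=7: ✓ (witness j=7)
  i=8: ✗ (none in [8,9])
  i=9: ✗ (none in [9,10])
  i=10: ✗ (none in [10,11])

0, 1, 2, 3, 4, 5, 6, 7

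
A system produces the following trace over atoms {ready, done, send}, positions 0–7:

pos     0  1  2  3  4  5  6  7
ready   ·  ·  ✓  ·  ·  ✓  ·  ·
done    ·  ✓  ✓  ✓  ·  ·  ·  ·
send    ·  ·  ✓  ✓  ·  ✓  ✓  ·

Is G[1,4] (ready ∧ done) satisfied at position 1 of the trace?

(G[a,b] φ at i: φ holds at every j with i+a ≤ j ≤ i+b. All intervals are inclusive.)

Check (ready ∧ done) at every j in [2,5]:
  j=2: true
  j=3: false
  j=4: false
  j=5: false
Fails at j=3 → formula fails.

Does not hold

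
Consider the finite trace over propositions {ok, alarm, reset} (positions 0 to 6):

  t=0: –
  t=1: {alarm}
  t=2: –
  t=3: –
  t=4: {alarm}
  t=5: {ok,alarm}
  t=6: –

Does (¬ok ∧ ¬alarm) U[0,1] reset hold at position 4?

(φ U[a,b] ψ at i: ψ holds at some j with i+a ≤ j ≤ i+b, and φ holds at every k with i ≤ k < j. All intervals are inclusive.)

False

Need some j in [4,5] with reset, and (¬ok ∧ ¬alarm) at every k in [4,j-1].
  j=4: reset false.
  j=5: reset false.
No j in the window works → until fails.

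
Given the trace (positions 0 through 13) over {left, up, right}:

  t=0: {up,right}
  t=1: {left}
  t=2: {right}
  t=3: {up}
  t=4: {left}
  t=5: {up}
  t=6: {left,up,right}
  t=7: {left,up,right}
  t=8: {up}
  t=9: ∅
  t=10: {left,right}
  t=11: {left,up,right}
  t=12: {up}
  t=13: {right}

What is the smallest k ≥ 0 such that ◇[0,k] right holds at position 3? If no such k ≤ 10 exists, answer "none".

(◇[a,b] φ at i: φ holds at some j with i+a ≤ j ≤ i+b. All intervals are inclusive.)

3

Scan j = 3,4,… for right:
  j=3: fails
  j=4: fails
  j=5: fails
  j=6: holds
First hit at j=6, so smallest k = 6-3 = 3.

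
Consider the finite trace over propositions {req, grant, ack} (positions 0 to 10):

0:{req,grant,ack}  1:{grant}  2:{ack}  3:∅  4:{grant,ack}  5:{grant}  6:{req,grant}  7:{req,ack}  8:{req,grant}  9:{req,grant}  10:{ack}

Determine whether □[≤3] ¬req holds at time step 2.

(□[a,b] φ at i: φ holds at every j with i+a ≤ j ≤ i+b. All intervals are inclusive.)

Check ¬req at every j in [2,5]:
  j=2: true
  j=3: true
  j=4: true
  j=5: true
All positions satisfy it → formula holds.

Holds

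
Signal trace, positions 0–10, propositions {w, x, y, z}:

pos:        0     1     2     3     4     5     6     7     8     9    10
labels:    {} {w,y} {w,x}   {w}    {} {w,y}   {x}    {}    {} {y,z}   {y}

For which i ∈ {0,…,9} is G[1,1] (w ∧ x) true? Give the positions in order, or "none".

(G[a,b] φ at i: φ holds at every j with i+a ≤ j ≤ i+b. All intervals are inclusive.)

Evaluate at each i in [0,9]:
  i=0: ✗ (fails at j=1)
  i=1: ✓ (all of [2,2])
  i=2: ✗ (fails at j=3)
  i=3: ✗ (fails at j=4)
  i=4: ✗ (fails at j=5)
  i=5: ✗ (fails at j=6)
  i=6: ✗ (fails at j=7)
  i=7: ✗ (fails at j=8)
  i=8: ✗ (fails at j=9)
  i=9: ✗ (fails at j=10)

1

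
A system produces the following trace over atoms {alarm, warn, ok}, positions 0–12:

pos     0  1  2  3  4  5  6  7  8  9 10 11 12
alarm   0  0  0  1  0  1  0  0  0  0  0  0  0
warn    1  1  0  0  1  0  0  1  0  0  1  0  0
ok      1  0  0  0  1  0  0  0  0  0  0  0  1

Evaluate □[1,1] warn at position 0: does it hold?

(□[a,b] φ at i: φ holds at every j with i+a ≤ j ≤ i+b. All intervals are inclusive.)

Check warn at every j in [1,1]:
  j=1: true
All positions satisfy it → formula holds.

Yes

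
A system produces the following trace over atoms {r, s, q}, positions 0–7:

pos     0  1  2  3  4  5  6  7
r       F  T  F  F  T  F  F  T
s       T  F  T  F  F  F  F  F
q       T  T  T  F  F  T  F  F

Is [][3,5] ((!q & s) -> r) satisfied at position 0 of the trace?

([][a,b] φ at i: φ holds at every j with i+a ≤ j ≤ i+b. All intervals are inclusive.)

True

Check ((!q & s) -> r) at every j in [3,5]:
  j=3: antecedent false → ✓
  j=4: antecedent false → ✓
  j=5: antecedent false → ✓
All positions satisfy it → formula holds.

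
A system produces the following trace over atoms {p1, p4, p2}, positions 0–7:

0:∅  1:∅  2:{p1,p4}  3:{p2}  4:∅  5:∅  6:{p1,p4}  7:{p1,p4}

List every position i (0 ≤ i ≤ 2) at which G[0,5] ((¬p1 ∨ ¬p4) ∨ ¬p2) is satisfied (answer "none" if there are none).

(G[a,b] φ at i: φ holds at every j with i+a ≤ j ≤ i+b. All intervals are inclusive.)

0, 1, 2

Evaluate at each i in [0,2]:
  i=0: ✓ (all of [0,5])
  i=1: ✓ (all of [1,6])
  i=2: ✓ (all of [2,7])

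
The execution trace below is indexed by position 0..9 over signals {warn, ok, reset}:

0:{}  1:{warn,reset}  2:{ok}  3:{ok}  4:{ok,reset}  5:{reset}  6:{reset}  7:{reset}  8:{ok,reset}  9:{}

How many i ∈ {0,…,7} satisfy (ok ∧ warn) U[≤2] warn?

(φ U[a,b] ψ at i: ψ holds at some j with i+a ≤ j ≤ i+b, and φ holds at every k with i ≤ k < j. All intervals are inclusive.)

Evaluate at each i in [0,7]:
  i=0: ✗ (lhs fails at k=0 before rhs at j=1)
  i=1: ✓ (rhs at j=1)
  i=2: ✗ (no rhs in [2,4])
  i=3: ✗ (no rhs in [3,5])
  i=4: ✗ (no rhs in [4,6])
  i=5: ✗ (no rhs in [5,7])
  i=6: ✗ (no rhs in [6,8])
  i=7: ✗ (no rhs in [7,9])
Positions where it holds: {1} → 1.

1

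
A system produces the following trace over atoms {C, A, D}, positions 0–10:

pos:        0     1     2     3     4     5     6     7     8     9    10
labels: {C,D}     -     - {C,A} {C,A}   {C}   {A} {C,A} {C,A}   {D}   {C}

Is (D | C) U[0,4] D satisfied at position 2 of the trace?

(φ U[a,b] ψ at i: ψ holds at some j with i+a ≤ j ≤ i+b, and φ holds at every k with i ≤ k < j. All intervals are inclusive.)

Need some j in [2,6] with D, and (D | C) at every k in [2,j-1].
  j=2: D false.
  j=3: D false.
  j=4: D false.
  j=5: D false.
  j=6: D false.
No j in the window works → until fails.

Does not hold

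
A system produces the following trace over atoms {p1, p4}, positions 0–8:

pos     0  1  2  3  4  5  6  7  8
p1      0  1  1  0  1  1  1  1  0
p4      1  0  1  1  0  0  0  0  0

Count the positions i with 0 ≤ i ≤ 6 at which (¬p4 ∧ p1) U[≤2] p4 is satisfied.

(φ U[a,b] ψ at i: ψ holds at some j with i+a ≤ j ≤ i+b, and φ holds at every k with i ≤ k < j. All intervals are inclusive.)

4

Evaluate at each i in [0,6]:
  i=0: ✓ (rhs at j=0)
  i=1: ✓ (rhs at j=2; lhs holds on [1,1])
  i=2: ✓ (rhs at j=2)
  i=3: ✓ (rhs at j=3)
  i=4: ✗ (no rhs in [4,6])
  i=5: ✗ (no rhs in [5,7])
  i=6: ✗ (no rhs in [6,8])
Positions where it holds: {0, 1, 2, 3} → 4.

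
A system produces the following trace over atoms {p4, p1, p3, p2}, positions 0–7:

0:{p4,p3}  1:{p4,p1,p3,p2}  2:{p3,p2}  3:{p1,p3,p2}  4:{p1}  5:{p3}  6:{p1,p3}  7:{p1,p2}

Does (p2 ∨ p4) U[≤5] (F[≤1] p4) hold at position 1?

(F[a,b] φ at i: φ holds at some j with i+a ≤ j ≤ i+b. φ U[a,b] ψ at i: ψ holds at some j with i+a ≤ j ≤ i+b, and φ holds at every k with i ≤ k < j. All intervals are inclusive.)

Holds

Need some j in [1,6] with F[≤1] p4, and (p2 ∨ p4) at every k in [1,j-1].
  j=1: F[≤1] p4 holds; no prefix to check → satisfied.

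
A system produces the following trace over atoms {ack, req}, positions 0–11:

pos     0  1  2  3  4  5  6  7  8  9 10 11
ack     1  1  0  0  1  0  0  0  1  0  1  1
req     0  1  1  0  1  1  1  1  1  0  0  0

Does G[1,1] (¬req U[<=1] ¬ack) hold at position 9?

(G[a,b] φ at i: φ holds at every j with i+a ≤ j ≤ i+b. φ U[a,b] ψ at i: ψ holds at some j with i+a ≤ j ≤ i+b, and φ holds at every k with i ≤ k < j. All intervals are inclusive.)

Check (¬req U[<=1] ¬ack) at every j in [10,10]:
  j=10: fails
Fails at j=10 → formula fails.

Does not hold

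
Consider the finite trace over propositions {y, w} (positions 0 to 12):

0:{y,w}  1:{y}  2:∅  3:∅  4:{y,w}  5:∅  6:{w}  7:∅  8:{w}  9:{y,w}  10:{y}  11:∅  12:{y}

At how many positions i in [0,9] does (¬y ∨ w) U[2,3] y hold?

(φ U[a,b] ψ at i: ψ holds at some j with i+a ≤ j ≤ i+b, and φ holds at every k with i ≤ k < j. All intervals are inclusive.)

Evaluate at each i in [0,9]:
  i=0: ✗ (no rhs in [2,3])
  i=1: ✗ (lhs fails at k=1 before rhs at j=4)
  i=2: ✓ (rhs at j=4; lhs holds on [2,3])
  i=3: ✗ (no rhs in [5,6])
  i=4: ✗ (no rhs in [6,7])
  i=5: ✗ (no rhs in [7,8])
  i=6: ✓ (rhs at j=9; lhs holds on [6,8])
  i=7: ✓ (rhs at j=9; lhs holds on [7,8])
  i=8: ✓ (rhs at j=10; lhs holds on [8,9])
  i=9: ✗ (lhs fails at k=10 before rhs at j=12)
Positions where it holds: {2, 6, 7, 8} → 4.

4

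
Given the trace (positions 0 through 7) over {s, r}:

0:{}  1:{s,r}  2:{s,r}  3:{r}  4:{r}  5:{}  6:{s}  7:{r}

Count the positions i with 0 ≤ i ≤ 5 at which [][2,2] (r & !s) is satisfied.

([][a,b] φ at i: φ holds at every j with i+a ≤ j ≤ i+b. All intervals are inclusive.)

3

Evaluate at each i in [0,5]:
  i=0: ✗ (fails at j=2)
  i=1: ✓ (all of [3,3])
  i=2: ✓ (all of [4,4])
  i=3: ✗ (fails at j=5)
  i=4: ✗ (fails at j=6)
  i=5: ✓ (all of [7,7])
Positions where it holds: {1, 2, 5} → 3.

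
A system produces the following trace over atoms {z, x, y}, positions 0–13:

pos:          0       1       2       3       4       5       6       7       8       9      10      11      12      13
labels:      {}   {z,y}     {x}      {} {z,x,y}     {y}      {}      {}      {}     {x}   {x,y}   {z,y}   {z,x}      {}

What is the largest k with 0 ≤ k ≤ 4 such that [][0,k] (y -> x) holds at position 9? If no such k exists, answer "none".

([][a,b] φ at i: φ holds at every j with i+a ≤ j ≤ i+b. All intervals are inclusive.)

1

(y -> x) must hold from j=9 onward; find where it first fails.
  j=9: holds
  j=10: holds
  j=11: fails
Holds on [9,10], so largest k = 1.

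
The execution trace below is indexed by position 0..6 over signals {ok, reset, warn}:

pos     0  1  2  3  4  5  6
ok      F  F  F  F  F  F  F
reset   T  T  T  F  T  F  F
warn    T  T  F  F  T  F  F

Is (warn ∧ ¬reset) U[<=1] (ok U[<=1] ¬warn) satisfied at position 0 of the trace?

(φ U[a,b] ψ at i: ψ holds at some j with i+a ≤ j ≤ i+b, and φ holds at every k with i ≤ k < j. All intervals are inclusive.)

Need some j in [0,1] with (ok U[<=1] ¬warn), and (warn ∧ ¬reset) at every k in [0,j-1].
  j=0: (ok U[<=1] ¬warn) — fails.
  j=1: (ok U[<=1] ¬warn) — fails.
No j in the window works → until fails.

No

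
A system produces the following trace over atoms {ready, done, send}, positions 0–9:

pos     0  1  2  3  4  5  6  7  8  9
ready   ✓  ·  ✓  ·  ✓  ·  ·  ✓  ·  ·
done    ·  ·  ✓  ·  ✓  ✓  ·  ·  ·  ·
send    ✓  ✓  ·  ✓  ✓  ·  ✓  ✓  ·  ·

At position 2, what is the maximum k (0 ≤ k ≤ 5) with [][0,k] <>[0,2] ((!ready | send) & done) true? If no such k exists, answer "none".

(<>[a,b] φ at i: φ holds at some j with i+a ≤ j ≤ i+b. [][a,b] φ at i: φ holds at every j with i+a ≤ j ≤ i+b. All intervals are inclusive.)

3

<>[0,2] ((!ready | send) & done) must hold from j=2 onward; find where it first fails.
  j=2: holds
  j=3: holds
  j=4: holds
  j=5: holds
  j=6: fails
Holds on [2,5], so largest k = 3.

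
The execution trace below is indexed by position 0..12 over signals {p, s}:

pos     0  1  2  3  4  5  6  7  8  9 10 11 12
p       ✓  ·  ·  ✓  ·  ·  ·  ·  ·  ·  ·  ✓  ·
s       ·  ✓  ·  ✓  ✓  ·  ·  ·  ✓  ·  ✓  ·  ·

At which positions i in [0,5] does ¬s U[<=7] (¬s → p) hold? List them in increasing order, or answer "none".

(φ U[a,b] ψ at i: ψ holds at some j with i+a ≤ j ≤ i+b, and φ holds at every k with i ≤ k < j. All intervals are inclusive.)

0, 1, 2, 3, 4, 5

Evaluate at each i in [0,5]:
  i=0: ✓ (rhs at j=0)
  i=1: ✓ (rhs at j=1)
  i=2: ✓ (rhs at j=3; lhs holds on [2,2])
  i=3: ✓ (rhs at j=3)
  i=4: ✓ (rhs at j=4)
  i=5: ✓ (rhs at j=8; lhs holds on [5,7])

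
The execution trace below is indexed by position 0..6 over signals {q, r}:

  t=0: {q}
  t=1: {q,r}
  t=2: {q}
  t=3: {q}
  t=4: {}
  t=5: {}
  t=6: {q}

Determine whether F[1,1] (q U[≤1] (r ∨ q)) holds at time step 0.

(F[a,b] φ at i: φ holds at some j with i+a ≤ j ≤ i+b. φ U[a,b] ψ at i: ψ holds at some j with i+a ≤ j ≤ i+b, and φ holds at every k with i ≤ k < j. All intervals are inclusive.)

Check (q U[≤1] (r ∨ q)) at each j in [1,1]:
  j=1: holds
Found at j=1 → formula holds.

Holds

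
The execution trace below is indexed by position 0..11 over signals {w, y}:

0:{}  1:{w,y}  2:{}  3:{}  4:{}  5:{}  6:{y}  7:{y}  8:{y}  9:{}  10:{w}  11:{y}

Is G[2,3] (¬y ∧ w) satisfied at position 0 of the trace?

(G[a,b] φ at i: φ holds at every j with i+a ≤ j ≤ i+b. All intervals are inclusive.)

Does not hold

Check (¬y ∧ w) at every j in [2,3]:
  j=2: false
  j=3: false
Fails at j=2 → formula fails.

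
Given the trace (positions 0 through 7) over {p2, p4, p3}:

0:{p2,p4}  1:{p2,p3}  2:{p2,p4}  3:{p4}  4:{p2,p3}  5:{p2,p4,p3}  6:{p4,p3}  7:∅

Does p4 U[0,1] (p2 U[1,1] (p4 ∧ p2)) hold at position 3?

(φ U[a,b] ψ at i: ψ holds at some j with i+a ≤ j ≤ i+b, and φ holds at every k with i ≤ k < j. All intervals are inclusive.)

Need some j in [3,4] with (p2 U[1,1] (p4 ∧ p2)), and p4 at every k in [3,j-1].
  j=3: (p2 U[1,1] (p4 ∧ p2)) — fails.
  j=4: (p2 U[1,1] (p4 ∧ p2)) holds; p4 holds at every k in [3,3] → satisfied.

True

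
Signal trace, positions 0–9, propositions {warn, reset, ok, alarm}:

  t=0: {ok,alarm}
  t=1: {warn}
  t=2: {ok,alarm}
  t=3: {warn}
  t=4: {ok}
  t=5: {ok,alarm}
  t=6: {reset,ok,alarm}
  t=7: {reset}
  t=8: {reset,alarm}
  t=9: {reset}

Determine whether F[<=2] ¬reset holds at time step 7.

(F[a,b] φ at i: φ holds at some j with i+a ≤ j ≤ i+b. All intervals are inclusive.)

No

Check ¬reset at each j in [7,9]:
  j=7: false
  j=8: false
  j=9: false
No position in the window satisfies it → formula fails.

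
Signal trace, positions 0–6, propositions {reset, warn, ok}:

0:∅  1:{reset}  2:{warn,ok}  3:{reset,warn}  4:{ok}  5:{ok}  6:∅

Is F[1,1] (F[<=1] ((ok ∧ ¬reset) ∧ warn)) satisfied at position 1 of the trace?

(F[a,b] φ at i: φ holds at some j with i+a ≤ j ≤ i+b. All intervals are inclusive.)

Check F[<=1] ((ok ∧ ¬reset) ∧ warn) at each j in [2,2]:
  j=2: holds (witness at 2)
Found at j=2 → formula holds.

Holds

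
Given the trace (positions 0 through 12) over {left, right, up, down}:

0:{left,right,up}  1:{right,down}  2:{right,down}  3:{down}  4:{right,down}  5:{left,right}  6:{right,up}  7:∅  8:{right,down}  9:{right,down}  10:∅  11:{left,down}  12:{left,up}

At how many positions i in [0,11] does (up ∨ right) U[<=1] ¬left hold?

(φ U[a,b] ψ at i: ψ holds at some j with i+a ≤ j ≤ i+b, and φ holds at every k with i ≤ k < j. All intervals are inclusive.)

11

Evaluate at each i in [0,11]:
  i=0: ✓ (rhs at j=1; lhs holds on [0,0])
  i=1: ✓ (rhs at j=1)
  i=2: ✓ (rhs at j=2)
  i=3: ✓ (rhs at j=3)
  i=4: ✓ (rhs at j=4)
  i=5: ✓ (rhs at j=6; lhs holds on [5,5])
  i=6: ✓ (rhs at j=6)
  i=7: ✓ (rhs at j=7)
  i=8: ✓ (rhs at j=8)
  i=9: ✓ (rhs at j=9)
  i=10: ✓ (rhs at j=10)
  i=11: ✗ (no rhs in [11,12])
Positions where it holds: {0, 1, 2, 3, 4, 5, 6, 7, 8, 9, 10} → 11.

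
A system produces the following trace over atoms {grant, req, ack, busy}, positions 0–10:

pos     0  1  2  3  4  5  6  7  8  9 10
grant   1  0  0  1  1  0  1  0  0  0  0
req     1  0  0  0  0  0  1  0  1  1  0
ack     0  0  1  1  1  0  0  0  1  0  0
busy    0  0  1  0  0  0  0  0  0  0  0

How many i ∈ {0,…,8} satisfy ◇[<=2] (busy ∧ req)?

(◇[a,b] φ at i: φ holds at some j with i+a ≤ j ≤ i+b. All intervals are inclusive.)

0

Evaluate at each i in [0,8]:
  i=0: ✗ (none in [0,2])
  i=1: ✗ (none in [1,3])
  i=2: ✗ (none in [2,4])
  i=3: ✗ (none in [3,5])
  i=4: ✗ (none in [4,6])
  i=5: ✗ (none in [5,7])
  i=6: ✗ (none in [6,8])
  i=7: ✗ (none in [7,9])
  i=8: ✗ (none in [8,10])
Positions where it holds: {} → 0.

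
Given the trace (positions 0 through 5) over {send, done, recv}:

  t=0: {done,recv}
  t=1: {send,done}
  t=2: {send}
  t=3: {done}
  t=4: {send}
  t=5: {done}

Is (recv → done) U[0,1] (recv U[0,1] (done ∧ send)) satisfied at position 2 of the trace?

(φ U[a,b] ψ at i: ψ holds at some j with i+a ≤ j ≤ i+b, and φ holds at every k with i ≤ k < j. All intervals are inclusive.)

False

Need some j in [2,3] with (recv U[0,1] (done ∧ send)), and (recv → done) at every k in [2,j-1].
  j=2: (recv U[0,1] (done ∧ send)) — fails.
  j=3: (recv U[0,1] (done ∧ send)) — fails.
No j in the window works → until fails.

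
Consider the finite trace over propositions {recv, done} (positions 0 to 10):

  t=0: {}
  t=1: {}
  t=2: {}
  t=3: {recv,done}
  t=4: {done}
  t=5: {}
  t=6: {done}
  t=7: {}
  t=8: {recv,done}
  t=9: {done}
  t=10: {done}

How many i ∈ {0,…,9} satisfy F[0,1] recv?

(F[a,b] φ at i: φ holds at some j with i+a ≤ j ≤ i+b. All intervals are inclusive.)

Evaluate at each i in [0,9]:
  i=0: ✗ (none in [0,1])
  i=1: ✗ (none in [1,2])
  i=2: ✓ (witness j=3)
  i=3: ✓ (witness j=3)
  i=4: ✗ (none in [4,5])
  i=5: ✗ (none in [5,6])
  i=6: ✗ (none in [6,7])
  i=7: ✓ (witness j=8)
  i=8: ✓ (witness j=8)
  i=9: ✗ (none in [9,10])
Positions where it holds: {2, 3, 7, 8} → 4.

4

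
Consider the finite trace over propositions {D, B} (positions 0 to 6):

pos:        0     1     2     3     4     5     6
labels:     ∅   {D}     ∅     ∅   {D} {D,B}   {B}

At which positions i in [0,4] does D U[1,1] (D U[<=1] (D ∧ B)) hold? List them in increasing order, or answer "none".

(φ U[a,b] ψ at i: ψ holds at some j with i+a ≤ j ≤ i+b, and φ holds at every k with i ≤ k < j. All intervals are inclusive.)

Evaluate at each i in [0,4]:
  i=0: ✗ (no rhs in [1,1])
  i=1: ✗ (no rhs in [2,2])
  i=2: ✗ (no rhs in [3,3])
  i=3: ✗ (lhs fails at k=3 before rhs at j=4)
  i=4: ✓ (rhs at j=5; lhs holds on [4,4])

4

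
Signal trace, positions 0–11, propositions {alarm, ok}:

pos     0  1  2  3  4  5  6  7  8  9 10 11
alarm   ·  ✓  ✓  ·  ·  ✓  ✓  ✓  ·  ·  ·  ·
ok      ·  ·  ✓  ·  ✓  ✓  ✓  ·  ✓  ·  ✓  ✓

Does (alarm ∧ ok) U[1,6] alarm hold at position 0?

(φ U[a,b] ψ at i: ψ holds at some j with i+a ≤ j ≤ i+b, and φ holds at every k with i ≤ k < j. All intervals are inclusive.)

False

Need some j in [1,6] with alarm, and (alarm ∧ ok) at every k in [0,j-1].
  j=1: alarm holds, but (alarm ∧ ok) fails at k=0 → not this j.
  j=2: alarm holds, but (alarm ∧ ok) fails at k=0 → not this j.
  j=3: alarm false.
  j=4: alarm false.
  j=5: alarm holds, but (alarm ∧ ok) fails at k=0 → not this j.
  j=6: alarm holds, but (alarm ∧ ok) fails at k=0 → not this j.
No j in the window works → until fails.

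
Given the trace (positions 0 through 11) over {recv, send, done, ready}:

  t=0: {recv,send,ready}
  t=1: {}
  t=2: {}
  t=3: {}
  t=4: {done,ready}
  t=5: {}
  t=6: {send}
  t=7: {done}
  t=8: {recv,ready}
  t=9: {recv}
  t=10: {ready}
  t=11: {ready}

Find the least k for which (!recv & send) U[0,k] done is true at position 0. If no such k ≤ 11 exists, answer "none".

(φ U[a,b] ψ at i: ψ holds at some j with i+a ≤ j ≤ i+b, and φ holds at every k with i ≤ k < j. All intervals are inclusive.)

none

Need earliest j ≥ 0 with done, and (!recv & send) at every k in [0,j-1].
  j=0: rhs fails.
  j=1: rhs fails.
  j=2: rhs fails.
  j=3: rhs fails.
  j=4: rhs holds but lhs fails at k=0.
  j=5: rhs fails.
  j=6: rhs fails.
  j=7: rhs holds but lhs fails at k=0.
  j=8: rhs fails.
  j=9: rhs fails.
  j=10: rhs fails.
  j=11: rhs fails.
No witness within the range → none.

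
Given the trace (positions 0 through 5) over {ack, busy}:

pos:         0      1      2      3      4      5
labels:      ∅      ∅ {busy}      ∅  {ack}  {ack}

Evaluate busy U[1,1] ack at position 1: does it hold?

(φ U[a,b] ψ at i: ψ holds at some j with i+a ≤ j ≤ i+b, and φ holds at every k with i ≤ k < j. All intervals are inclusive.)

Need some j in [2,2] with ack, and busy at every k in [1,j-1].
  j=2: ack false.
No j in the window works → until fails.

No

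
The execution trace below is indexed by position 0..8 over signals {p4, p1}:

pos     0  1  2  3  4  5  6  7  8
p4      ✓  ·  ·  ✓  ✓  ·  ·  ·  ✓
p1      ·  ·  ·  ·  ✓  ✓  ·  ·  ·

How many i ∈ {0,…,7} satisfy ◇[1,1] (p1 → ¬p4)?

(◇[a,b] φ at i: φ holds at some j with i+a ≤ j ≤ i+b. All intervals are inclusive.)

Evaluate at each i in [0,7]:
  i=0: ✓ (witness j=1)
  i=1: ✓ (witness j=2)
  i=2: ✓ (witness j=3)
  i=3: ✗ (none in [4,4])
  i=4: ✓ (witness j=5)
  i=5: ✓ (witness j=6)
  i=6: ✓ (witness j=7)
  i=7: ✓ (witness j=8)
Positions where it holds: {0, 1, 2, 4, 5, 6, 7} → 7.

7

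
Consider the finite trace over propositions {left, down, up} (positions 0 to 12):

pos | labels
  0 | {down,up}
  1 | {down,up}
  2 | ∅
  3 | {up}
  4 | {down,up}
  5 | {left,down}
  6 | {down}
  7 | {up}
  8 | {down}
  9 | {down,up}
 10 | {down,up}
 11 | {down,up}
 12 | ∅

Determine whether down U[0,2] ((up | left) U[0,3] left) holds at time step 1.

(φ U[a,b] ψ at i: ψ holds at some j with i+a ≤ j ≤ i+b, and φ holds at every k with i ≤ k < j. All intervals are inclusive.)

Does not hold

Need some j in [1,3] with ((up | left) U[0,3] left), and down at every k in [1,j-1].
  j=1: ((up | left) U[0,3] left) — fails.
  j=2: ((up | left) U[0,3] left) — fails.
  j=3: ((up | left) U[0,3] left) holds, but down fails at k=2 → not this j.
No j in the window works → until fails.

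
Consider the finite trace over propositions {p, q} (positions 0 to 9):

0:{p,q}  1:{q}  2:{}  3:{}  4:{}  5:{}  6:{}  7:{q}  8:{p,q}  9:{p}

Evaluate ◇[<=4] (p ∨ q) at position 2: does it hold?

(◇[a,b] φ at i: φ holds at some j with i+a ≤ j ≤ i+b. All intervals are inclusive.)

False

Check (p ∨ q) at each j in [2,6]:
  j=2: false
  j=3: false
  j=4: false
  j=5: false
  j=6: false
No position in the window satisfies it → formula fails.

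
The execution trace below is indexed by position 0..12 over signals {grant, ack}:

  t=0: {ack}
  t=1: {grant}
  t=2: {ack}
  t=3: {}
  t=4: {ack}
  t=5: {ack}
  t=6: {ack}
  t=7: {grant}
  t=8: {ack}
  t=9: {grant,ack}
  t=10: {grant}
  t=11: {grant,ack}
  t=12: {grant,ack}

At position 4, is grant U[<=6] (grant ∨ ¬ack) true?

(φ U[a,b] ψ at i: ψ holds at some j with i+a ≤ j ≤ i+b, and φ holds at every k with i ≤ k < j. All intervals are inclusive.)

Need some j in [4,10] with (grant ∨ ¬ack), and grant at every k in [4,j-1].
  j=4: (grant ∨ ¬ack) false.
  j=5: (grant ∨ ¬ack) false.
  j=6: (grant ∨ ¬ack) false.
  j=7: (grant ∨ ¬ack) holds, but grant fails at k=4 → not this j.
  j=8: (grant ∨ ¬ack) false.
  j=9: (grant ∨ ¬ack) holds, but grant fails at k=4 → not this j.
  j=10: (grant ∨ ¬ack) holds, but grant fails at k=4 → not this j.
No j in the window works → until fails.

No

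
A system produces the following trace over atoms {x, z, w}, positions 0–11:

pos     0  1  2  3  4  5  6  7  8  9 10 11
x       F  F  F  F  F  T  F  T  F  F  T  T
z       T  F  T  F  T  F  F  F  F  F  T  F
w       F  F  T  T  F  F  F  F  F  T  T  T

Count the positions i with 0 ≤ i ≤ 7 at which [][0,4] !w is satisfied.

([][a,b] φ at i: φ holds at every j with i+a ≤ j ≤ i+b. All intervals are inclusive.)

Evaluate at each i in [0,7]:
  i=0: ✗ (fails at j=2)
  i=1: ✗ (fails at j=2)
  i=2: ✗ (fails at j=2)
  i=3: ✗ (fails at j=3)
  i=4: ✓ (all of [4,8])
  i=5: ✗ (fails at j=9)
  i=6: ✗ (fails at j=9)
  i=7: ✗ (fails at j=9)
Positions where it holds: {4} → 1.

1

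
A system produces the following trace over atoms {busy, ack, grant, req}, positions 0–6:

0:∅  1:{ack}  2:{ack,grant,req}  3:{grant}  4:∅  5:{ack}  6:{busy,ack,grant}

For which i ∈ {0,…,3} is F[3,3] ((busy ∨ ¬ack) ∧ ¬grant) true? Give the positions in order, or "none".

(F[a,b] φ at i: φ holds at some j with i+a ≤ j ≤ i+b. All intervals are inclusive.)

1

Evaluate at each i in [0,3]:
  i=0: ✗ (none in [3,3])
  i=1: ✓ (witness j=4)
  i=2: ✗ (none in [5,5])
  i=3: ✗ (none in [6,6])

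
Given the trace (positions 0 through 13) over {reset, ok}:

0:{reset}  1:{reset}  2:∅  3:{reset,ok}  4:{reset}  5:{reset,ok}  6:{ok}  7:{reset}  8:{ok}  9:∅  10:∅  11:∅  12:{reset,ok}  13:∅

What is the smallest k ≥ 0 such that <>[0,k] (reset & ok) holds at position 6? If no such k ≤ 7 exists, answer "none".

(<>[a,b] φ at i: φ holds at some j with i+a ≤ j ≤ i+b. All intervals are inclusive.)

Scan j = 6,7,… for (reset & ok):
  j=6: fails
  j=7: fails
  j=8: fails
  j=9: fails
  j=10: fails
  j=11: fails
  j=12: holds
First hit at j=12, so smallest k = 12-6 = 6.

6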